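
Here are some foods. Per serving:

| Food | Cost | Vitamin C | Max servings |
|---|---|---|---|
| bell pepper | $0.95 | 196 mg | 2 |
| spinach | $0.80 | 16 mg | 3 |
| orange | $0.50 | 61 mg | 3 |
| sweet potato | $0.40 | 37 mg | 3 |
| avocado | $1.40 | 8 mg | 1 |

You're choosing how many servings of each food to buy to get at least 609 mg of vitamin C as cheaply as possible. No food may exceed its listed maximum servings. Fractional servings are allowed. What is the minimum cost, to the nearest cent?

$3.77

Cost per mg of vitamin C: bell pepper $0.0048, orange $0.0082, sweet potato $0.0108, spinach $0.0500, avocado $0.1750.
Take 2 servings of bell pepper: +392.0 mg vitamin C for $1.90 (total $1.90, still need 217.0 mg).
Take 3 servings of orange: +183.0 mg vitamin C for $1.50 (total $3.40, still need 34.0 mg).
Take 0.9189 servings of sweet potato: +34.0 mg vitamin C for $0.37 (total $3.77, still need 0.0 mg).
Filling from the cheapest source first is optimal under one linear minimum: $3.77.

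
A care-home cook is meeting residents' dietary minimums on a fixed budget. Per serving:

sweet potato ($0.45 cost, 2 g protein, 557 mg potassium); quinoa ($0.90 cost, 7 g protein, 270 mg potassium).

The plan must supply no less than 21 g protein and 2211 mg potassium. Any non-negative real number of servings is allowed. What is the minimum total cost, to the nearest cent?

This is a tiny linear program; its minimum lies at a vertex of the feasible set. List the vertices and price them.
sweet potato only: max(21/2, 2211/557) = 10.5 servings → $4.72.
quinoa only: max(21/7, 2211/270) = 8.189 servings → $7.37.
sweet potato + quinoa with both tight: 2.92 servings and 2.166 servings → $3.26.
The minimum over all feasible corners is $3.26.

$3.26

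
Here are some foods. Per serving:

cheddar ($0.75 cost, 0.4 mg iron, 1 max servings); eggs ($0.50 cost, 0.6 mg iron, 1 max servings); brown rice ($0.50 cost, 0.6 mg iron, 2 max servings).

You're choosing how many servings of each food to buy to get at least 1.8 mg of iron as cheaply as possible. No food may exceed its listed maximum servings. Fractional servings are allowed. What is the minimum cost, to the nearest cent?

Cost per mg of iron: eggs $0.8333, brown rice $0.8333, cheddar $1.8750.
Take 1 serving of eggs: +0.6 mg iron for $0.50 (total $0.50, still need 1.2 mg).
Take 2 servings of brown rice: +1.2 mg iron for $1.00 (total $1.50, still need 0.0 mg).
Greedy by cheapest-per-mg is optimal for a single linear constraint, so the minimum cost is $1.50.

$1.50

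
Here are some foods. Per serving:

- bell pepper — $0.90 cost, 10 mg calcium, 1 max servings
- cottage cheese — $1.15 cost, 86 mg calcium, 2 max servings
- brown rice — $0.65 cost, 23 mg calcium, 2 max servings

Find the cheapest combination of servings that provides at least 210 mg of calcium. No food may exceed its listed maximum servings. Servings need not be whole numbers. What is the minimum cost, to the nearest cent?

Cost per mg of calcium: cottage cheese $0.0134, brown rice $0.0283, bell pepper $0.0900.
Take 2 servings of cottage cheese: +172.0 mg calcium for $2.30 (total $2.30, still need 38.0 mg).
Take 1.652 servings of brown rice: +38.0 mg calcium for $1.07 (total $3.37, still need 0.0 mg).
Filling from the cheapest source first is optimal under one linear minimum: $3.37.

$3.37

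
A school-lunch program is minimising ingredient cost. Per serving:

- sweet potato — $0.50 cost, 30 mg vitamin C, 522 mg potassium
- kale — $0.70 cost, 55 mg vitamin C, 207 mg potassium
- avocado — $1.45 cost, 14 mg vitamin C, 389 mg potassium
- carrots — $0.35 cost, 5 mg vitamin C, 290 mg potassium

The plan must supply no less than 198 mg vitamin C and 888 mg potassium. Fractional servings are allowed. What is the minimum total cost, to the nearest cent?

$2.56

Compare the cost at each extreme point of the feasible region.
sweet potato only: max(198/30, 888/522) = 6.6 servings → $3.30.
kale only: max(198/55, 888/207) = 4.29 servings → $3.00.
avocado only: max(198/14, 888/389) = 14.14 servings → $20.51.
carrots only: max(198/5, 888/290) = 39.6 servings → $13.86.
sweet potato + kale with both tight: 0.3491 servings and 3.41 servings → $2.56.
sweet potato + avocado: intersection lies outside the first quadrant.
sweet potato + carrots: the both-tight solution has a negative serving — not a feasible corner.
kale + avocado with both tight: 3.492 servings and 0.4246 servings → $3.06.
kale + carrots with both tight: 3.552 servings and 0.5266 servings → $2.67.
avocado + carrots: the both-tight solution has a negative serving — not a feasible corner.
Cheapest feasible corner: $2.56.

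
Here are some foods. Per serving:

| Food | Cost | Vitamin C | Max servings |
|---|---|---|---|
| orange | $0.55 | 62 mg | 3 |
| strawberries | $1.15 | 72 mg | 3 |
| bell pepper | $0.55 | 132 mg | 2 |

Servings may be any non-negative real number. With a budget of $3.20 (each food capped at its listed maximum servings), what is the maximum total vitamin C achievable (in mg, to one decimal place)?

Vitamin C per dollar: bell pepper 240, orange 112.7, strawberries 62.61.
Take 2 servings of bell pepper: spends $1.10, +264.0 mg vitamin C (running total 264.0 mg).
Take 3 servings of orange: spends $1.65, +186.0 mg vitamin C (running total 450.0 mg).
Take 0.3913 servings of strawberries: spends $0.45, +28.2 mg vitamin C (running total 478.2 mg).
Greedy by best ratio exhausts the cost allowance optimally: 478.2 mg.

478.2 mg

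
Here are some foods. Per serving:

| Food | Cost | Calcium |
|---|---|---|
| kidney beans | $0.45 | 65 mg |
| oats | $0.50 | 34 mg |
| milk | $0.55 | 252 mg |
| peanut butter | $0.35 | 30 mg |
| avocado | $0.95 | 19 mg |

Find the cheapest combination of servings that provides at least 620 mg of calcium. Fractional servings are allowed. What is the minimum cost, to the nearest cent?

$1.35

Cost per mg of calcium: milk $0.0022, kidney beans $0.0069, peanut butter $0.0117, oats $0.0147, avocado $0.0500.
With no serving limits, use only milk: 620 mg / 252 mg = 2.46 servings × $0.55 = $1.35.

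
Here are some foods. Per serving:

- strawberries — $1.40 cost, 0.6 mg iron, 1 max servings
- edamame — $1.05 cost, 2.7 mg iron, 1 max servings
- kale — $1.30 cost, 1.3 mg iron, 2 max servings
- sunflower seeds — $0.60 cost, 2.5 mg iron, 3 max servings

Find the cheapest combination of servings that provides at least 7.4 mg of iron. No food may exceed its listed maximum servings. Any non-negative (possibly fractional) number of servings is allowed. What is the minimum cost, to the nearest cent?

Cost per mg of iron: sunflower seeds $0.2400, edamame $0.3889, kale $1.0000, strawberries $2.3333.
Take 2.96 servings of sunflower seeds: +7.4 mg iron for $1.78 (total $1.78, still need 0.0 mg).
Filling from the cheapest source first is optimal under one linear minimum: $1.78.

$1.78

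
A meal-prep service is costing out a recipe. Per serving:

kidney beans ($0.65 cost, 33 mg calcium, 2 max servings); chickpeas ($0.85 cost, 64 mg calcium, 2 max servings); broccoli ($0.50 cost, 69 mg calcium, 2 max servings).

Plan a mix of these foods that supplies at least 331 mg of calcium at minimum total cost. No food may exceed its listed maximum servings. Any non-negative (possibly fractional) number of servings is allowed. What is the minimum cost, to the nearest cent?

$3.98

Cost per mg of calcium: broccoli $0.0072, chickpeas $0.0133, kidney beans $0.0197.
Take 2 servings of broccoli: +138.0 mg calcium for $1.00 (total $1.00, still need 193.0 mg).
Take 2 servings of chickpeas: +128.0 mg calcium for $1.70 (total $2.70, still need 65.0 mg).
Take 1.97 servings of kidney beans: +65.0 mg calcium for $1.28 (total $3.98, still need 0.0 mg).
Filling from the cheapest source first is optimal under one linear minimum: $3.98.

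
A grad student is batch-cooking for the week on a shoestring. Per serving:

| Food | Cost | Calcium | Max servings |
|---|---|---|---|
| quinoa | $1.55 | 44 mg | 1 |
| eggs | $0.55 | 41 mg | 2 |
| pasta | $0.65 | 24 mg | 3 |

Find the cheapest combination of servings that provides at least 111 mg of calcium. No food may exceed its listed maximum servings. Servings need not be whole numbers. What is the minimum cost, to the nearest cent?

$1.89

Cost per mg of calcium: eggs $0.0134, pasta $0.0271, quinoa $0.0352.
Take 2 servings of eggs: +82.0 mg calcium for $1.10 (total $1.10, still need 29.0 mg).
Take 1.208 servings of pasta: +29.0 mg calcium for $0.79 (total $1.89, still need 0.0 mg).
Filling from the cheapest source first is optimal under one linear minimum: $1.89.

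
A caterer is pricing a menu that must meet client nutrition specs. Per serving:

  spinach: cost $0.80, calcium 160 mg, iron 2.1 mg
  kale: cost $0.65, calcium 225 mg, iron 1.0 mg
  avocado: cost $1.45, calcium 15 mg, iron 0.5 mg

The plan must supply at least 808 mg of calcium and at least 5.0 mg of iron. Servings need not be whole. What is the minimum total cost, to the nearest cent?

With two linear requirements the optimum uses one or two foods; enumerate the corners.
spinach only: max(808/160, 5.0/2.1) = 5.05 servings → $4.04.
kale only: max(808/225, 5.0/1.0) = 5 servings → $3.25.
avocado only: max(808/15, 5.0/0.5) = 53.87 servings → $78.11.
spinach + kale with both tight: 1.014 servings and 2.87 servings → $2.68.
spinach + avocado: intersection lies outside the first quadrant.
kale + avocado with both tight: 3.374 servings and 3.251 servings → $6.91.
Cheapest feasible corner: $2.68.

$2.68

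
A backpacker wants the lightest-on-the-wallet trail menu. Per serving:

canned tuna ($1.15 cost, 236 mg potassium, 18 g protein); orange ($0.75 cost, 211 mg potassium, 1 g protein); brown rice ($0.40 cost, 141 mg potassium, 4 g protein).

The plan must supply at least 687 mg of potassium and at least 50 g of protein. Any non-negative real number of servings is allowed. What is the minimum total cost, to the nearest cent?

This is a tiny linear program; its minimum lies at a vertex of the feasible set. List the vertices and price them.
canned tuna only: max(687/236, 50/18) = 2.911 servings → $3.35.
orange only: max(687/211, 50/1) = 50 servings → $37.50.
brown rice only: max(687/141, 50/4) = 12.5 servings → $5.00.
canned tuna + orange with both tight: 2.769 servings and 0.1589 servings → $3.30.
canned tuna + brown rice with both tight: 2.699 servings and 0.3551 servings → $3.25.
orange + brown rice: intersection lies outside the first quadrant.
The minimum over all feasible corners is $3.25.

$3.25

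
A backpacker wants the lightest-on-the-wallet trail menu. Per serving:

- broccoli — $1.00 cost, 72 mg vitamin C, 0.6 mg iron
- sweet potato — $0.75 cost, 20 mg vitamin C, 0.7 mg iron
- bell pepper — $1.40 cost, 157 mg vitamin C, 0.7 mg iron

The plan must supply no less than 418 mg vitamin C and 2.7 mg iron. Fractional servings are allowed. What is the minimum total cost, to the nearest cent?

$4.51

Two binding constraints pin down two serving amounts, so the optimal mix uses at most two foods. The candidates are each food alone (scaled to the tighter of vitamin C/iron) and each pair with both constraints tight.
broccoli only: max(418/72, 2.7/0.6) = 5.806 servings → $5.81.
sweet potato only: max(418/20, 2.7/0.7) = 20.9 servings → $15.68.
bell pepper only: max(418/157, 2.7/0.7) = 3.857 servings → $5.40.
broccoli + sweet potato: intersection lies outside the first quadrant.
broccoli + bell pepper with both tight: 2.998 servings and 1.288 servings → $4.80.
sweet potato + bell pepper with both tight: 1.369 servings and 2.488 servings → $4.51.
Cheapest feasible corner: $4.51.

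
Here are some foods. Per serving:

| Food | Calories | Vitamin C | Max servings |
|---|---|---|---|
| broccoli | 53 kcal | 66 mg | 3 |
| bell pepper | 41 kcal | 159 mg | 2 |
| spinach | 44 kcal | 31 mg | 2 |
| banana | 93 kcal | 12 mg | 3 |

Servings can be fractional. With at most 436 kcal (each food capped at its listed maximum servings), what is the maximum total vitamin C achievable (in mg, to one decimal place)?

Vitamin C per kcal: bell pepper 3.878, broccoli 1.245, spinach 0.7045, banana 0.129.
Take 2 servings of bell pepper: uses 82 kcal, +318.0 mg vitamin C (running total 318.0 mg).
Take 3 servings of broccoli: uses 159 kcal, +198.0 mg vitamin C (running total 516.0 mg).
Take 2 servings of spinach: uses 88 kcal, +62.0 mg vitamin C (running total 578.0 mg).
Take 1.151 servings of banana: uses 107 kcal, +13.8 mg vitamin C (running total 591.8 mg).
Greedy by best ratio exhausts the calories allowance optimally: 591.8 mg.

591.8 mg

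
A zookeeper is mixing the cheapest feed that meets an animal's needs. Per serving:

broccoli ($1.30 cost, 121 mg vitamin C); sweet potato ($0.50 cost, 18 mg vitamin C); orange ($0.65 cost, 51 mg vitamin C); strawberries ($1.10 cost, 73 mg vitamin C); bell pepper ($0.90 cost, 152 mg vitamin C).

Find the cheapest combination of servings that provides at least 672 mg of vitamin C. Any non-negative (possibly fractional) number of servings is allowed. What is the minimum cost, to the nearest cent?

Cost per mg of vitamin C: bell pepper $0.0059, broccoli $0.0107, orange $0.0127, strawberries $0.0151, sweet potato $0.0278.
With no serving limits, use only bell pepper: 672 mg / 152 mg = 4.421 servings × $0.90 = $3.98.

$3.98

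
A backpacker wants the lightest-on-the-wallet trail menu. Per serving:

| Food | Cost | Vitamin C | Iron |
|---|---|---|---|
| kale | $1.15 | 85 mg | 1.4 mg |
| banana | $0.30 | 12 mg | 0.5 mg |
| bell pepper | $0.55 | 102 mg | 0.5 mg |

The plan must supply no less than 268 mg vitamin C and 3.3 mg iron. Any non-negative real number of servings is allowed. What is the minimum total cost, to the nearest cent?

At the optimum either one food covers both requirements or two foods hit both targets exactly; no other combination can be cheaper.
kale only: max(268/85, 3.3/1.4) = 3.153 servings → $3.63.
banana only: max(268/12, 3.3/0.5) = 22.33 servings → $6.70.
bell pepper only: max(268/102, 3.3/0.5) = 6.6 servings → $3.63.
kale + banana: intersection lies outside the first quadrant.
kale + bell pepper with both tight: 2.02 servings and 0.9442 servings → $2.84.
banana + bell pepper with both tight: 4.502 servings and 2.098 servings → $2.50.
So the least-cost plan costs $2.50.

$2.50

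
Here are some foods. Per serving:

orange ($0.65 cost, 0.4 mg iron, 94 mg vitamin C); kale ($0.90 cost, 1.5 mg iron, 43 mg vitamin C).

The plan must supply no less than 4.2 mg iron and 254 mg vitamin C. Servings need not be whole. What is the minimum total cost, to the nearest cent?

Two binding constraints pin down two serving amounts, so the optimal mix uses at most two foods. The candidates are each food alone (scaled to the tighter of iron/vitamin C) and each pair with both constraints tight.
orange only: max(4.2/0.4, 254/94) = 10.5 servings → $6.83.
kale only: max(4.2/1.5, 254/43) = 5.907 servings → $5.32.
orange + kale with both tight: 1.619 servings and 2.368 servings → $3.18.
Cheapest feasible corner: $3.18.

$3.18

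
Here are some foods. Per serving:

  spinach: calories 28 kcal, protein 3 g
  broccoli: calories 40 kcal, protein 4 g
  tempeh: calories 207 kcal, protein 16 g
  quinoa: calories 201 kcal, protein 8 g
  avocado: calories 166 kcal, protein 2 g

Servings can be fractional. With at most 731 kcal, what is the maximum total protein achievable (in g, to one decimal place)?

Protein per kcal: spinach 0.1071, broccoli 0.1, tempeh 0.07729, quinoa 0.0398, avocado 0.01205.
With no serving limits, spend the whole calories allowance on spinach: 731 kcal / 28 kcal × 3 g = 78.3 g.

78.3 g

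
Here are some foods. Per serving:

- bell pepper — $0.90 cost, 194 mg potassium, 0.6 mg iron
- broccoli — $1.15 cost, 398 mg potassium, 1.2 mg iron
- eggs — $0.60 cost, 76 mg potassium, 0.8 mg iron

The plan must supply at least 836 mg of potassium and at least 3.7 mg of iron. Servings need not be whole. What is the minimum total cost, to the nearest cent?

The cheapest plan sits at a corner of the feasible region — with two constraints it uses at most two foods.
bell pepper only: max(836/194, 3.7/0.6) = 6.167 servings → $5.55.
broccoli only: max(836/398, 3.7/1.2) = 3.083 servings → $3.55.
eggs only: max(836/76, 3.7/0.8) = 11 servings → $6.60.
bell pepper + broccoli: intersection lies outside the first quadrant.
bell pepper + eggs with both tight: 3.536 servings and 1.973 servings → $4.37.
broccoli + eggs with both tight: 1.706 servings and 2.066 servings → $3.20.
So the least-cost plan costs $3.20.

$3.20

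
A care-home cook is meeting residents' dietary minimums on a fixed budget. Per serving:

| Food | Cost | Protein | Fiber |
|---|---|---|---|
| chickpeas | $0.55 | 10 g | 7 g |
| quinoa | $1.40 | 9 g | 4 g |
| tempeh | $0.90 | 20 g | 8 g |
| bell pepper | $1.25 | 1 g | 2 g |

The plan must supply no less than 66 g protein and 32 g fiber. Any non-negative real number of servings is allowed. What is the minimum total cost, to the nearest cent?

chickpeas only: max(66/10, 32/7) = 6.6 servings → $3.63.
quinoa only: max(66/9, 32/4) = 8 servings → $11.20.
tempeh only: max(66/20, 32/8) = 4 servings → $3.60.
bell pepper only: max(66/1, 32/2) = 66 servings → $82.50.
chickpeas + quinoa with both tight: 1.043 servings and 6.174 servings → $9.22.
chickpeas + tempeh with both tight: 1.867 servings and 2.367 servings → $3.16.
chickpeas + bell pepper: the both-tight solution has a negative serving — not a feasible corner.
quinoa + tempeh: intersection lies outside the first quadrant.
quinoa + bell pepper with both tight: 7.143 servings and 1.714 servings → $12.14.
tempeh + bell pepper with both tight: 3.125 servings and 3.5 servings → $7.19.
So the least-cost plan costs $3.16.

$3.16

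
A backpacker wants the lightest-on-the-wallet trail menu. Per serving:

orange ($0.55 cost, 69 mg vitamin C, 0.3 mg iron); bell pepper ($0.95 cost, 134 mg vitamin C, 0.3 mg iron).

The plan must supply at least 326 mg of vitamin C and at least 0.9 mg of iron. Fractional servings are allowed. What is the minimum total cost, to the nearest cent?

This is a tiny linear program; its minimum lies at a vertex of the feasible set. List the vertices and price them.
orange only: max(326/69, 0.9/0.3) = 4.725 servings → $2.60.
bell pepper only: max(326/134, 0.9/0.3) = 3 servings → $2.85.
orange + bell pepper with both tight: 1.169 servings and 1.831 servings → $2.38.
Cheapest feasible corner: $2.38.

$2.38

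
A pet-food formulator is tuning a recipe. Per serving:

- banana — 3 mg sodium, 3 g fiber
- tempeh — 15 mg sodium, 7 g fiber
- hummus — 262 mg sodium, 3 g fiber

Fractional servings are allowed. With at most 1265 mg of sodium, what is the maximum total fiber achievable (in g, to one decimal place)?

Fiber per mg sodium: banana 1, tempeh 0.4667, hummus 0.01145.
With no serving limits, spend the whole sodium allowance on banana: 1265 mg / 3 mg × 3 g = 1265.0 g.

1265.0 g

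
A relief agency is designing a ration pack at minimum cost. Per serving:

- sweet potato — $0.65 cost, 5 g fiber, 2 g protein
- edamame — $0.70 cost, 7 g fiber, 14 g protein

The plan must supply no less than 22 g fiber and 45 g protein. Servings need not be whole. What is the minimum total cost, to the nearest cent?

$2.25

An LP optimum is at a vertex; with two nutrient constraints at most two foods are used. Check each candidate.
sweet potato only: max(22/5, 45/2) = 22.5 servings → $14.62.
edamame only: max(22/7, 45/14) = 3.214 servings → $2.25.
sweet potato + edamame: intersection lies outside the first quadrant.
Cheapest feasible corner: $2.25.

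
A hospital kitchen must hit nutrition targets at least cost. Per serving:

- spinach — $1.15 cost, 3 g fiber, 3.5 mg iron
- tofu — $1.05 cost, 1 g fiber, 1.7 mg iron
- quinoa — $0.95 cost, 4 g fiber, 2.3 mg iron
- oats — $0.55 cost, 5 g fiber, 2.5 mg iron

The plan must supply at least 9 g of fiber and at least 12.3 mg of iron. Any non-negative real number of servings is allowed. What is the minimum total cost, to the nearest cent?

$2.71

An LP optimum is at a vertex; with two nutrient constraints at most two foods are used. Check each candidate.
spinach only: max(9/3, 12.3/3.5) = 3.514 servings → $4.04.
tofu only: max(9/1, 12.3/1.7) = 9 servings → $9.45.
quinoa only: max(9/4, 12.3/2.3) = 5.348 servings → $5.08.
oats only: max(9/5, 12.3/2.5) = 4.92 servings → $2.71.
spinach + tofu with both tight: 1.875 servings and 3.375 servings → $5.70.
spinach + quinoa with both targets exact would need a negative amount; discard.
spinach + oats: the both-tight solution has a negative serving — not a feasible corner.
tofu + quinoa with both tight: 6.333 servings and 0.6667 servings → $7.28.
tofu + oats with both tight: 6.5 servings and 0.5 servings → $7.10.
quinoa + oats: the both-tight solution has a negative serving — not a feasible corner.
The minimum over all feasible corners is $2.71.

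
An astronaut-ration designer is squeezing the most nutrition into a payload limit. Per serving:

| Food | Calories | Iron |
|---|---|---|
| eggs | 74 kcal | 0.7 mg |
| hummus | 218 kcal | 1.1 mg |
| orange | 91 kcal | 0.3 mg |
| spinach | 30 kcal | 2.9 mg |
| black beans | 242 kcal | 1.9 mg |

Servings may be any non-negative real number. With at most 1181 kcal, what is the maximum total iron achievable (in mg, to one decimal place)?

114.2 mg

Iron per kcal: spinach 0.09667, eggs 0.009459, black beans 0.007851, hummus 0.005046, orange 0.003297.
With no serving limits, spend the whole calories allowance on spinach: 1181 kcal / 30 kcal × 2.9 mg = 114.2 mg.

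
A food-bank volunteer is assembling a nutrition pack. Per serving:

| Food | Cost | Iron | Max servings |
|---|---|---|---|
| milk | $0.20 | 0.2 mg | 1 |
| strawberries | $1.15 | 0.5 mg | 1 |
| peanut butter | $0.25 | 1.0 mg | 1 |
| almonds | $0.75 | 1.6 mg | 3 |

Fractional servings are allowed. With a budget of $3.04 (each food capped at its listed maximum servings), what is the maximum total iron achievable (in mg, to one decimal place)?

6.1 mg

Iron per dollar: peanut butter 4, almonds 2.133, milk 1, strawberries 0.4348.
Take 1 serving of peanut butter: spends $0.25, +1.0 mg iron (running total 1.0 mg).
Take 3 servings of almonds: spends $2.25, +4.8 mg iron (running total 5.8 mg).
Take 1 serving of milk: spends $0.20, +0.2 mg iron (running total 6.0 mg).
Take 0.2957 servings of strawberries: spends $0.34, +0.1 mg iron (running total 6.1 mg).
Greedy by best ratio exhausts the cost allowance optimally: 6.1 mg.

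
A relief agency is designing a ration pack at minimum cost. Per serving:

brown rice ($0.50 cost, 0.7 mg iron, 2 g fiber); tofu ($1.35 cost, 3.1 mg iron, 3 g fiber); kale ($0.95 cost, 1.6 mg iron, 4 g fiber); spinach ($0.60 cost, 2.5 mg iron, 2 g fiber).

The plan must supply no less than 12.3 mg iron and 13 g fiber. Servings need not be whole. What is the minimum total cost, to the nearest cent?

$3.61

This is a tiny linear program; its minimum lies at a vertex of the feasible set. List the vertices and price them.
brown rice only: max(12.3/0.7, 13/2) = 17.57 servings → $8.79.
tofu only: max(12.3/3.1, 13/3) = 4.333 servings → $5.85.
kale only: max(12.3/1.6, 13/4) = 7.688 servings → $7.30.
spinach only: max(12.3/2.5, 13/2) = 6.5 servings → $3.90.
brown rice + tofu with both tight: 0.8293 servings and 3.78 servings → $5.52.
brown rice + kale: intersection lies outside the first quadrant.
brown rice + spinach with both tight: 2.194 servings and 4.306 servings → $3.68.
tofu + kale with both tight: 3.737 servings and 0.4474 servings → $5.47.
tofu + spinach: intersection lies outside the first quadrant.
kale + spinach with both tight: 1.162 servings and 4.176 servings → $3.61.
So the least-cost plan costs $3.61.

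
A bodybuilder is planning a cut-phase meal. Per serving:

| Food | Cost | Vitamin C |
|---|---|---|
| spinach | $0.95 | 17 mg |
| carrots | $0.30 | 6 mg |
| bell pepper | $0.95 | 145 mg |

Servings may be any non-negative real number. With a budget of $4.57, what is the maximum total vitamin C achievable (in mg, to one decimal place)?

Vitamin C per dollar: bell pepper 152.6, carrots 20, spinach 17.89.
With no serving limits, spend the whole cost allowance on bell pepper: $4.57 / $0.95 × 145 mg = 697.5 mg.

697.5 mg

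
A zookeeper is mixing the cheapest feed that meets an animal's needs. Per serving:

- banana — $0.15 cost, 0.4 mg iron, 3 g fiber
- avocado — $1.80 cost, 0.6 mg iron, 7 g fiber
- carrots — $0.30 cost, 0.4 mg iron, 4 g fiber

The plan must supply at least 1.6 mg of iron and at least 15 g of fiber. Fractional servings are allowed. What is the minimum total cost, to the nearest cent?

$0.75

At the optimum either one food covers both requirements or two foods hit both targets exactly; no other combination can be cheaper.
banana only: max(1.6/0.4, 15/3) = 5 servings → $0.75.
avocado only: max(1.6/0.6, 15/7) = 2.667 servings → $4.80.
carrots only: max(1.6/0.4, 15/4) = 4 servings → $1.20.
banana + avocado with both tight: 2.2 servings and 1.2 servings → $2.49.
banana + carrots with both tight: 1 serving and 3 servings → $1.05.
avocado + carrots with both targets exact would need a negative amount; discard.
Cheapest feasible corner: $0.75.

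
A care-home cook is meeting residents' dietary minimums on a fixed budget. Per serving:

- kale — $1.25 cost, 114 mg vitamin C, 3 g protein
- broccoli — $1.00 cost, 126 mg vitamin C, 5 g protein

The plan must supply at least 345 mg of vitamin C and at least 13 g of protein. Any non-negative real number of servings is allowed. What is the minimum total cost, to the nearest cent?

Minimising a linear cost over {vitamin C ≥ 345, protein ≥ 13, servings ≥ 0} — the optimum is at a vertex, using one or two foods.
kale only: max(345/114, 13/3) = 4.333 servings → $5.42.
broccoli only: max(345/126, 13/5) = 2.738 servings → $2.74.
kale + broccoli with both tight: 0.4531 servings and 2.328 servings → $2.89.
Cheapest feasible corner: $2.74.

$2.74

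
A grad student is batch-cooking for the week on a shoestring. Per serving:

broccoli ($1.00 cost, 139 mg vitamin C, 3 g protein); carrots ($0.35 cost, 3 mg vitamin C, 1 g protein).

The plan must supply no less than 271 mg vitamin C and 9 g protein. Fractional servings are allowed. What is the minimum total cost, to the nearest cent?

For a min-cost LP with two ≥-constraints, a basic feasible solution has at most two positive variables.
broccoli only: max(271/139, 9/3) = 3 servings → $3.00.
carrots only: max(271/3, 9/1) = 90.33 servings → $31.62.
broccoli + carrots with both tight: 1.877 servings and 3.369 servings → $3.06.
The minimum over all feasible corners is $3.00.

$3.00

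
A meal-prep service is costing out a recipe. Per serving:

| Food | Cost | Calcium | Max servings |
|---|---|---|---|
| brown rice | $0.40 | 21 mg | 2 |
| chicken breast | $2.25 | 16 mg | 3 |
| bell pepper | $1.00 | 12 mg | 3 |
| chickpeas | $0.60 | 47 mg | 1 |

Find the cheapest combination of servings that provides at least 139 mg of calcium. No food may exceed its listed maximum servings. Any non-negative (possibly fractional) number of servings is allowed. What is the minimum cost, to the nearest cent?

Cost per mg of calcium: chickpeas $0.0128, brown rice $0.0190, bell pepper $0.0833, chicken breast $0.1406.
Take 1 serving of chickpeas: +47.0 mg calcium for $0.60 (total $0.60, still need 92.0 mg).
Take 2 servings of brown rice: +42.0 mg calcium for $0.80 (total $1.40, still need 50.0 mg).
Take 3 servings of bell pepper: +36.0 mg calcium for $3.00 (total $4.40, still need 14.0 mg).
Take 0.875 servings of chicken breast: +14.0 mg calcium for $1.97 (total $6.37, still need 0.0 mg).
Greedy by cheapest-per-mg is optimal for a single linear constraint, so the minimum cost is $6.37.

$6.37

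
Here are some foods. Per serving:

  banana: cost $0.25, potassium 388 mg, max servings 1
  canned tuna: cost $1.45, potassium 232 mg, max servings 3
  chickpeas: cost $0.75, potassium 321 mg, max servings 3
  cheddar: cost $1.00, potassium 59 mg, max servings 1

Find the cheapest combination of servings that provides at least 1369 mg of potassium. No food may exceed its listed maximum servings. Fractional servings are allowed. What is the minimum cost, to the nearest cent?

Cost per mg of potassium: banana $0.0006, chickpeas $0.0023, canned tuna $0.0063, cheddar $0.0169.
Take 1 serving of banana: +388.0 mg potassium for $0.25 (total $0.25, still need 981.0 mg).
Take 3 servings of chickpeas: +963.0 mg potassium for $2.25 (total $2.50, still need 18.0 mg).
Take 0.07759 servings of canned tuna: +18.0 mg potassium for $0.11 (total $2.61, still need 0.0 mg).
Greedy by cheapest-per-mg is optimal for a single linear constraint, so the minimum cost is $2.61.

$2.61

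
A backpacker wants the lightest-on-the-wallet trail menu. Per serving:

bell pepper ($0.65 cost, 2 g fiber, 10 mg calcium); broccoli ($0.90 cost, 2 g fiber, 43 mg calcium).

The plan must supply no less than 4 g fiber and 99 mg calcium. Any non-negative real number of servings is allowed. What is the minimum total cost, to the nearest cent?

$2.07

Minimising a linear cost over {fiber ≥ 4, calcium ≥ 99, servings ≥ 0} — the optimum is at a vertex, using one or two foods.
bell pepper only: max(4/2, 99/10) = 9.9 servings → $6.43.
broccoli only: max(4/2, 99/43) = 2.302 servings → $2.07.
bell pepper + broccoli: intersection lies outside the first quadrant.
So the least-cost plan costs $2.07.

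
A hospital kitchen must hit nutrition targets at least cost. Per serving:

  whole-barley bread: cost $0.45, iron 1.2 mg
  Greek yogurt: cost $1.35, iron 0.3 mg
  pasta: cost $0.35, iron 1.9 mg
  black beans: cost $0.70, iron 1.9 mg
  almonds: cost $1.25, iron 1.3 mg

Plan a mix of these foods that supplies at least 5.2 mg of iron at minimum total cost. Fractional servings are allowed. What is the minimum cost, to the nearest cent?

$0.96

Cost per mg of iron: pasta $0.1842, black beans $0.3684, whole-barley bread $0.3750, almonds $0.9615, Greek yogurt $4.5000.
With no serving limits, use only pasta: 5.2 mg / 1.9 mg = 2.737 servings × $0.35 = $0.96.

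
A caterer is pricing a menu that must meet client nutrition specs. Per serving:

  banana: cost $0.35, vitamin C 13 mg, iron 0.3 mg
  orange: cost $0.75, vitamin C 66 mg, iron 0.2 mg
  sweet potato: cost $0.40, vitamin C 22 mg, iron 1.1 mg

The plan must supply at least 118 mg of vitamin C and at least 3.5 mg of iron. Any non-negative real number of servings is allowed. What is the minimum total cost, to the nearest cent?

$1.80

Compare the cost at each extreme point of the feasible region.
banana only: max(118/13, 3.5/0.3) = 11.67 servings → $4.08.
orange only: max(118/66, 3.5/0.2) = 17.5 servings → $13.12.
sweet potato only: max(118/22, 3.5/1.1) = 5.364 servings → $2.15.
banana + orange: intersection lies outside the first quadrant.
banana + sweet potato with both tight: 6.857 servings and 1.312 servings → $2.92.
orange + sweet potato with both tight: 0.7742 servings and 3.041 servings → $1.80.
The minimum over all feasible corners is $1.80.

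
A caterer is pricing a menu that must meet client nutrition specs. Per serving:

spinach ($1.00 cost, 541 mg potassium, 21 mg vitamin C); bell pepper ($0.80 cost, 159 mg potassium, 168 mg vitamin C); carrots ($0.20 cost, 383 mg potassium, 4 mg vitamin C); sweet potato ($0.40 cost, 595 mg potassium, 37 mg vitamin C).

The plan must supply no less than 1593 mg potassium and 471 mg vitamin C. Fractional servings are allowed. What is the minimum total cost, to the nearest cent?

$2.70

Check every corner: each single food scaled to meet both minima, and each pair solved so both constraints bind.
spinach only: max(1593/541, 471/21) = 22.43 servings → $22.43.
bell pepper only: max(1593/159, 471/168) = 10.02 servings → $8.02.
carrots only: max(1593/383, 471/4) = 117.8 servings → $23.55.
sweet potato only: max(1593/595, 471/37) = 12.73 servings → $5.09.
spinach + bell pepper with both tight: 2.201 servings and 2.528 servings → $4.22.
spinach + carrots with both targets exact would need a negative amount; discard.
spinach + sweet potato: intersection lies outside the first quadrant.
bell pepper + carrots with both tight: 2.732 servings and 3.025 servings → $2.79.
bell pepper + sweet potato with both tight: 2.352 servings and 2.049 servings → $2.70.
carrots + sweet potato: intersection lies outside the first quadrant.
The minimum over all feasible corners is $2.70.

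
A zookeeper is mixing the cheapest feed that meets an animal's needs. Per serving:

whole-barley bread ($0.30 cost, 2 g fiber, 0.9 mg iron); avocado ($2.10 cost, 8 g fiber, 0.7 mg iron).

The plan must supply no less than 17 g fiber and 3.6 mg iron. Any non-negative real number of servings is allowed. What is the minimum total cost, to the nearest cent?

whole-barley bread only: max(17/2, 3.6/0.9) = 8.5 servings → $2.55.
avocado only: max(17/8, 3.6/0.7) = 5.143 servings → $10.80.
whole-barley bread + avocado with both tight: 2.914 servings and 1.397 servings → $3.81.
Cheapest feasible corner: $2.55.

$2.55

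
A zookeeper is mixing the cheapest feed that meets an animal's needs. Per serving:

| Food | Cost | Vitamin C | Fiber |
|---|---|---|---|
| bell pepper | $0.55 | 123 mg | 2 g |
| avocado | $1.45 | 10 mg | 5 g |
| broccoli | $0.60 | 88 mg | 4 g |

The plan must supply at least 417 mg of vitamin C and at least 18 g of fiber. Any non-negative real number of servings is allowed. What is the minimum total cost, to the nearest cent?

Compare the cost at each extreme point of the feasible region.
bell pepper only: max(417/123, 18/2) = 9 servings → $4.95.
avocado only: max(417/10, 18/5) = 41.7 servings → $60.47.
broccoli only: max(417/88, 18/4) = 4.739 servings → $2.84.
bell pepper + avocado with both tight: 3.202 servings and 2.319 servings → $5.12.
bell pepper + broccoli with both tight: 0.2658 servings and 4.367 servings → $2.77.
avocado + broccoli: the both-tight solution has a negative serving — not a feasible corner.
The minimum over all feasible corners is $2.77.

$2.77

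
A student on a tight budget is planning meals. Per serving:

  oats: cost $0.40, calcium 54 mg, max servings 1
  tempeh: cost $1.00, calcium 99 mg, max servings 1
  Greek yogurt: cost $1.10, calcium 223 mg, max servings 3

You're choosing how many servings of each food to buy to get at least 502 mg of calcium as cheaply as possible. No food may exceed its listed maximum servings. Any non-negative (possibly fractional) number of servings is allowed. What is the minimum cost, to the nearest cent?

Cost per mg of calcium: Greek yogurt $0.0049, oats $0.0074, tempeh $0.0101.
Take 2.251 servings of Greek yogurt: +502.0 mg calcium for $2.48 (total $2.48, still need 0.0 mg).
Filling from the cheapest source first is optimal under one linear minimum: $2.48.

$2.48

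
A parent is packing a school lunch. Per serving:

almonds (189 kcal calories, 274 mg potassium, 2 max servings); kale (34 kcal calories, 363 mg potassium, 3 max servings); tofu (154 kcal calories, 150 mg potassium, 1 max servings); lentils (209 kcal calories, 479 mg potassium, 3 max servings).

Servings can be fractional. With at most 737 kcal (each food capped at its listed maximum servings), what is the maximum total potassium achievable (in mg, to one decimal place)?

Potassium per kcal: kale 10.68, lentils 2.292, almonds 1.45, tofu 0.974.
Take 3 servings of kale: uses 102 kcal, +1089.0 mg potassium (running total 1089.0 mg).
Take 3 servings of lentils: uses 627 kcal, +1437.0 mg potassium (running total 2526.0 mg).
Take 0.04233 servings of almonds: uses 8 kcal, +11.6 mg potassium (running total 2537.6 mg).
Filling greedily by potassium-per-kcal is optimal for one linear limit, giving 2537.6 mg.

2537.6 mg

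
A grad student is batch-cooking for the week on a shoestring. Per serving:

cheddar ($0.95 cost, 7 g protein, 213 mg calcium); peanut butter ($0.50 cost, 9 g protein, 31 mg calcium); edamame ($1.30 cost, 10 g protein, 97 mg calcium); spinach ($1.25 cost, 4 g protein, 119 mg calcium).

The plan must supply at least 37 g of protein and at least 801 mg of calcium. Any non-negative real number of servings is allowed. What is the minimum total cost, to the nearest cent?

$4.06

At the optimum either one food covers both requirements or two foods hit both targets exactly; no other combination can be cheaper.
cheddar only: max(37/7, 801/213) = 5.286 servings → $5.02.
peanut butter only: max(37/9, 801/31) = 25.84 servings → $12.92.
edamame only: max(37/10, 801/97) = 8.258 servings → $10.74.
spinach only: max(37/4, 801/119) = 9.25 servings → $11.56.
cheddar + peanut butter with both tight: 3.566 servings and 1.338 servings → $4.06.
cheddar + edamame with both tight: 3.047 servings and 1.567 servings → $4.93.
cheddar + spinach with both targets exact would need a negative amount; discard.
peanut butter + edamame with both targets exact would need a negative amount; discard.
peanut butter + spinach with both tight: 1.266 servings and 6.401 servings → $8.63.
edamame + spinach with both tight: 1.495 servings and 5.512 servings → $8.83.
The minimum over all feasible corners is $4.06.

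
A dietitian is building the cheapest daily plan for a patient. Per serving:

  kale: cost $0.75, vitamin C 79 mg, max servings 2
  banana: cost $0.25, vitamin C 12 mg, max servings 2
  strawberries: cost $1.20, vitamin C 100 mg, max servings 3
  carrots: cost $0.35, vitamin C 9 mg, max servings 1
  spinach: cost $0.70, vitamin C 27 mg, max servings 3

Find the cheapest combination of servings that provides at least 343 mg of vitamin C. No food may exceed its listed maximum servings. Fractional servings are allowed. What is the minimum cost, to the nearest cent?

$3.72

Cost per mg of vitamin C: kale $0.0095, strawberries $0.0120, banana $0.0208, spinach $0.0259, carrots $0.0389.
Take 2 servings of kale: +158.0 mg vitamin C for $1.50 (total $1.50, still need 185.0 mg).
Take 1.85 servings of strawberries: +185.0 mg vitamin C for $2.22 (total $3.72, still need 0.0 mg).
Greedy by cheapest-per-mg is optimal for a single linear constraint, so the minimum cost is $3.72.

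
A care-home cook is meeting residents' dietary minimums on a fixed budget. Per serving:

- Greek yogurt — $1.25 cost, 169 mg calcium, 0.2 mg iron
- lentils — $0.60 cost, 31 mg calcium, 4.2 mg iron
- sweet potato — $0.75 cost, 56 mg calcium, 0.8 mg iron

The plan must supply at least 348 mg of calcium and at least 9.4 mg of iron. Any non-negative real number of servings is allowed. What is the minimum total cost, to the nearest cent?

$3.37

For a min-cost LP with two ≥-constraints, a basic feasible solution has at most two positive variables.
Greek yogurt only: max(348/169, 9.4/0.2) = 47 servings → $58.75.
lentils only: max(348/31, 9.4/4.2) = 11.23 servings → $6.74.
sweet potato only: max(348/56, 9.4/0.8) = 11.75 servings → $8.81.
Greek yogurt + lentils with both tight: 1.663 servings and 2.159 servings → $3.37.
Greek yogurt + sweet potato: intersection lies outside the first quadrant.
lentils + sweet potato with both tight: 1.179 servings and 5.562 servings → $4.88.
So the least-cost plan costs $3.37.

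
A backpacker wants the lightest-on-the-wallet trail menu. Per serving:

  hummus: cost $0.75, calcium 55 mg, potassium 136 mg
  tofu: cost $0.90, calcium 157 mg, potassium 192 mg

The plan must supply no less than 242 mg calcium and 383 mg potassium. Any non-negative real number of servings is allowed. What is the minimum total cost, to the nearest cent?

$1.80

hummus only: max(242/55, 383/136) = 4.4 servings → $3.30.
tofu only: max(242/157, 383/192) = 1.995 servings → $1.80.
hummus + tofu with both tight: 1.266 servings and 1.098 servings → $1.94.
Cheapest feasible corner: $1.80.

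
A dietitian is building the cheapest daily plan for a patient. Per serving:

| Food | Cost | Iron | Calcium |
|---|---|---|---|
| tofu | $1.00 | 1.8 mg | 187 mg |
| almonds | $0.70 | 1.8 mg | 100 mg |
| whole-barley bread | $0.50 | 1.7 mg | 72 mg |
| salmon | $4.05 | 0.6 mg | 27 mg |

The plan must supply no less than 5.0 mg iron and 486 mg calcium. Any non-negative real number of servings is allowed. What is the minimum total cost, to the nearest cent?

$2.64

tofu only: max(5.0/1.8, 486/187) = 2.778 servings → $2.78.
almonds only: max(5.0/1.8, 486/100) = 4.86 servings → $3.40.
whole-barley bread only: max(5.0/1.7, 486/72) = 6.75 servings → $3.38.
salmon only: max(5.0/0.6, 486/27) = 18 servings → $72.90.
tofu + almonds with both tight: 2.393 servings and 0.3844 servings → $2.66.
tofu + whole-barley bread with both tight: 2.476 servings and 0.3197 servings → $2.64.
tofu + salmon with both tight: 2.462 servings and 0.9465 servings → $6.30.
almonds + whole-barley bread: the both-tight solution has a negative serving — not a feasible corner.
almonds + salmon: intersection lies outside the first quadrant.
whole-barley bread + salmon with both targets exact would need a negative amount; discard.
Cheapest feasible corner: $2.64.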